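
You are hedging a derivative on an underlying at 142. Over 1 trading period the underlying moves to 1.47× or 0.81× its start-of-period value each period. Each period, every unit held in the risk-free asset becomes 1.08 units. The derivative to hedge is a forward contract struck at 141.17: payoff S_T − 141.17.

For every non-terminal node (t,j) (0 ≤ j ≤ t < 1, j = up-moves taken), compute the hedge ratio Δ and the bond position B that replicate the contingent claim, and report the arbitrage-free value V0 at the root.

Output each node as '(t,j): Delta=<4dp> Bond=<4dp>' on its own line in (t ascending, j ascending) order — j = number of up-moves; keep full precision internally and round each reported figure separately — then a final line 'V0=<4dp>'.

(0,0): Delta=1.0000 Bond=-130.7130
V0=11.2870

Since d<R<u, set p* = (R−d)/(u−d) = 0.4091; price each node as the discounted p*-expectation of its children.
Terminal payoffs: V(1,0)=-26.1500, V(1,1)=67.5700
(0,0): S=142.0000. Δ = (V_up−V_dn)/(S_up−S_dn) = (67.5700−-26.1500)/(208.7400−115.0200) = 1.0000. V = [p*·67.5700 + (1−p*)·-26.1500]/1.08 = 11.2870. B = V − Δ·S = -130.7130.
Check: Δ(0,0)·S0 + B(0,0) = 11.2870 = V0.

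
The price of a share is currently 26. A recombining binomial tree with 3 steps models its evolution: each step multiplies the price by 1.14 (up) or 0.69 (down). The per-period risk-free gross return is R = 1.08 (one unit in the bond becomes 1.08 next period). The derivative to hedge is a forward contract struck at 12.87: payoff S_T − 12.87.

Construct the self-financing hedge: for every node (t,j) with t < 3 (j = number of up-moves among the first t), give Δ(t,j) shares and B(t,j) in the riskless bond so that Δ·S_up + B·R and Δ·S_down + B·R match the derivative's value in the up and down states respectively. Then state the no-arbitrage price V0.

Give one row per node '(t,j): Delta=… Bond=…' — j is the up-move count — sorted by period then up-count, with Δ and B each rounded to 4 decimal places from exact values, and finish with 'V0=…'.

(0,0): Delta=1.0000 Bond=-10.2166
(1,0): Delta=1.0000 Bond=-11.0340
(1,1): Delta=1.0000 Bond=-11.0340
(2,0): Delta=1.0000 Bond=-11.9167
(2,1): Delta=1.0000 Bond=-11.9167
(2,2): Delta=1.0000 Bond=-11.9167
V0=15.7834

Since d<R<u, set p* = (R−d)/(u−d) = 0.8667; price each node as the discounted p*-expectation of its children.
Payoff layer (t=3): V(3,0)=-4.3288, V(3,1)=1.2416, V(3,2)=10.4448, V(3,3)=25.6501
  t=2,j=0: stock 12.3786 → up 14.1116 (V=1.2416), down 8.5412 (V=-4.3288). Price 0.4619; hedge Δ=1.0000, bond B=-11.9167.
  t=2,j=1: stock 20.4516 → up 23.3148 (V=10.4448), down 14.1116 (V=1.2416). Price 8.5349; hedge Δ=1.0000, bond B=-11.9167.
  t=2,j=2: stock 33.7896 → up 38.5201 (V=25.6501), down 23.3148 (V=10.4448). Price 21.8729; hedge Δ=1.0000, bond B=-11.9167.
  t=1,j=0: stock 17.9400 → up 20.4516 (V=8.5349), down 12.3786 (V=0.4619). Price 6.9060; hedge Δ=1.0000, bond B=-11.0340.
  t=1,j=1: stock 29.6400 → up 33.7896 (V=21.8729), down 20.4516 (V=8.5349). Price 18.6060; hedge Δ=1.0000, bond B=-11.0340.
  t=0,j=0: stock 26.0000 → up 29.6400 (V=18.6060), down 17.9400 (V=6.9060). Price 15.7834; hedge Δ=1.0000, bond B=-10.2166.
Root portfolio cost Δ·26+B reproduces V0=15.7834.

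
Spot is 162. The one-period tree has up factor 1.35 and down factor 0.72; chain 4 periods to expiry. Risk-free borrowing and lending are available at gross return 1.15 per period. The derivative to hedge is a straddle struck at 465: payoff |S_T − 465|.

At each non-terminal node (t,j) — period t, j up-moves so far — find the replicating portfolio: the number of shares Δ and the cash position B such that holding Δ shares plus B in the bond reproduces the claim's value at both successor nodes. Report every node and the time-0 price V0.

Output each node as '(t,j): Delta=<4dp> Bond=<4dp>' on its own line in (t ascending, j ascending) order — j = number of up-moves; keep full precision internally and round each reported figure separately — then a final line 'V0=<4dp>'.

The replicating-portfolio and risk-neutral prices coincide; use p* = (1.15−0.72)/(1.35−0.72) = 0.6825 for the latter.
Terminal payoffs: V(4,0)=421.4644, V(4,1)=383.3707, V(4,2)=311.9450, V(4,3)=178.0219, V(4,4)=73.0840
  t=3,j=0: stock 60.4662 → up 81.6293 (V=383.3707), down 43.5356 (V=421.4644). Price 343.8817; hedge Δ=-1.0000, bond B=404.3478.
  t=3,j=1: stock 113.3741 → up 153.0550 (V=311.9450), down 81.6293 (V=383.3707). Price 290.9737; hedge Δ=-1.0000, bond B=404.3478.
  t=3,j=2: stock 212.5764 → up 286.9781 (V=178.0219), down 153.0550 (V=311.9450). Price 191.7714; hedge Δ=-1.0000, bond B=404.3478.
  t=3,j=3: stock 398.5808 → up 538.0840 (V=73.0840), down 286.9781 (V=178.0219). Price 92.5197; hedge Δ=-0.4179, bond B=259.0877.
  t=2,j=0: stock 83.9808 → up 113.3741 (V=290.9737), down 60.4662 (V=343.8817). Price 267.6260; hedge Δ=-1.0000, bond B=351.6068.
  t=2,j=1: stock 157.4640 → up 212.5764 (V=191.7714), down 113.3741 (V=290.9737). Price 194.1428; hedge Δ=-1.0000, bond B=351.6068.
  t=2,j=2: stock 295.2450 → up 398.5808 (V=92.5197), down 212.5764 (V=191.7714). Price 107.8506; hedge Δ=-0.5336, bond B=265.3931.
  t=1,j=0: stock 116.6400 → up 157.4640 (V=194.1428), down 83.9808 (V=267.6260). Price 189.1050; hedge Δ=-1.0000, bond B=305.7450.
  t=1,j=1: stock 218.7000 → up 295.2450 (V=107.8506), down 157.4640 (V=194.1428). Price 117.6043; hedge Δ=-0.6263, bond B=254.5761.
  t=0,j=0: stock 162.0000 → up 218.7000 (V=117.6043), down 116.6400 (V=189.1050). Price 122.0026; hedge Δ=-0.7006, bond B=235.4958.
Each (Δ,B) replicates both successor values, so the strategy is self-financing and V0 is arbitrage-free.

(0,0): Delta=-0.7006 Bond=235.4958
(1,0): Delta=-1.0000 Bond=305.7450
(1,1): Delta=-0.6263 Bond=254.5761
(2,0): Delta=-1.0000 Bond=351.6068
(2,1): Delta=-1.0000 Bond=351.6068
(2,2): Delta=-0.5336 Bond=265.3931
(3,0): Delta=-1.0000 Bond=404.3478
(3,1): Delta=-1.0000 Bond=404.3478
(3,2): Delta=-1.0000 Bond=404.3478
(3,3): Delta=-0.4179 Bond=259.0877
V0=122.0026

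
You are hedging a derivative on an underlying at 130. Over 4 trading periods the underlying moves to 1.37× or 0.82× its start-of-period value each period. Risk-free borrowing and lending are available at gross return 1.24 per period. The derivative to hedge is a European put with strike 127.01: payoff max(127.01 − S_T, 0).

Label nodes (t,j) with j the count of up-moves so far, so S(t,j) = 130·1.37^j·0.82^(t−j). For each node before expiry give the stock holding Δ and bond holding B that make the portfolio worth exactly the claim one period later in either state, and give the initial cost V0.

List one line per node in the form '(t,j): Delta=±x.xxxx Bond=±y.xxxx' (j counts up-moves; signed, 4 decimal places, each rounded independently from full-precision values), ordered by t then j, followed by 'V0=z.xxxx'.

No-arbitrage ⇒ martingale measure with p* = (R−d)/(u−d) = 0.7636.
Payoff layer (t=4): V(4,0)=68.2342, V(4,1)=28.8114, V(4,2)=0.0000, V(4,3)=0.0000, V(4,4)=0.0000
Node (3,0) S=71.6778: V=(p*·28.8114+(1−p*)·68.2342)/1.24=30.7496; Δ=(28.8114−68.2342)/(98.1986−58.7758)=-1.0000; B=V−Δ·S=102.4274
Node (3,1) S=119.7544: V=(p*·0.0000+(1−p*)·28.8114)/1.24=5.4919; Δ=(0.0000−28.8114)/(164.0636−98.1986)=-0.4374; B=V−Δ·S=57.8762
Node (3,2) S=200.0775: V=(p*·0.0000+(1−p*)·0.0000)/1.24=0.0000; Δ=(0.0000−0.0000)/(274.1062−164.0636)=0.0000; B=V−Δ·S=0.0000
Node (3,3) S=334.2759: V=(p*·0.0000+(1−p*)·0.0000)/1.24=0.0000; Δ=(0.0000−0.0000)/(457.9580−274.1062)=0.0000; B=V−Δ·S=0.0000
Node (2,0) S=87.4120: V=(p*·5.4919+(1−p*)·30.7496)/1.24=9.2435; Δ=(5.4919−30.7496)/(119.7544−71.6778)=-0.5254; B=V−Δ·S=55.1665
Node (2,1) S=146.0420: V=(p*·0.0000+(1−p*)·5.4919)/1.24=1.0468; Δ=(0.0000−5.4919)/(200.0775−119.7544)=-0.0684; B=V−Δ·S=11.0321
Node (2,2) S=243.9970: V=(p*·0.0000+(1−p*)·0.0000)/1.24=0.0000; Δ=(0.0000−0.0000)/(334.2759−200.0775)=0.0000; B=V−Δ·S=0.0000
Node (1,0) S=106.6000: V=(p*·1.0468+(1−p*)·9.2435)/1.24=2.4066; Δ=(1.0468−9.2435)/(146.0420−87.4120)=-0.1398; B=V−Δ·S=17.3096
Node (1,1) S=178.1000: V=(p*·0.0000+(1−p*)·1.0468)/1.24=0.1995; Δ=(0.0000−1.0468)/(243.9970−146.0420)=-0.0107; B=V−Δ·S=2.1029
Node (0,0) S=130.0000: V=(p*·0.1995+(1−p*)·2.4066)/1.24=0.5816; Δ=(0.1995−2.4066)/(178.1000−106.6000)=-0.0309; B=V−Δ·S=4.5945
The time-0 hedge costs 0.5816, which is the no-arbitrage price.

(0,0): Delta=-0.0309 Bond=4.5945
(1,0): Delta=-0.1398 Bond=17.3096
(1,1): Delta=-0.0107 Bond=2.1029
(2,0): Delta=-0.5254 Bond=55.1665
(2,1): Delta=-0.0684 Bond=11.0321
(2,2): Delta=0.0000 Bond=0.0000
(3,0): Delta=-1.0000 Bond=102.4274
(3,1): Delta=-0.4374 Bond=57.8762
(3,2): Delta=0.0000 Bond=0.0000
(3,3): Delta=0.0000 Bond=0.0000
V0=0.5816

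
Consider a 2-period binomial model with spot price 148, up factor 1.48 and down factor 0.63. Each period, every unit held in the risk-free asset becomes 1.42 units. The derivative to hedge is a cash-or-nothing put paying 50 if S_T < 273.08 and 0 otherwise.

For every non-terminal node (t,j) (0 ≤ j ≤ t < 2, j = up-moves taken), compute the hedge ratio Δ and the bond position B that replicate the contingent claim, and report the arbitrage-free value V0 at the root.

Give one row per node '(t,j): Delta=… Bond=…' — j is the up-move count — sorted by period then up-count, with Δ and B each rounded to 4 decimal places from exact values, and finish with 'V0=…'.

Under the risk-neutral measure, an up-move has probability p* = (R−d)/(u−d) = 0.9294 and values discount at R = 1.42.
At expiry t=2: V(2,0)=50.0000, V(2,1)=50.0000, V(2,2)=0.0000
  t=1,j=0: stock 93.2400 → up 137.9952 (V=50.0000), down 58.7412 (V=50.0000). Price 35.2113; hedge Δ=0.0000, bond B=35.2113.
  t=1,j=1: stock 219.0400 → up 324.1792 (V=0.0000), down 137.9952 (V=50.0000). Price 2.4855; hedge Δ=-0.2686, bond B=61.3090.
  t=0,j=0: stock 148.0000 → up 219.0400 (V=2.4855), down 93.2400 (V=35.2113). Price 3.3772; hedge Δ=-0.2601, bond B=41.8781.
Each (Δ,B) replicates both successor values, so the strategy is self-financing and V0 is arbitrage-free.

(0,0): Delta=-0.2601 Bond=41.8781
(1,0): Delta=0.0000 Bond=35.2113
(1,1): Delta=-0.2686 Bond=61.3090
V0=3.3772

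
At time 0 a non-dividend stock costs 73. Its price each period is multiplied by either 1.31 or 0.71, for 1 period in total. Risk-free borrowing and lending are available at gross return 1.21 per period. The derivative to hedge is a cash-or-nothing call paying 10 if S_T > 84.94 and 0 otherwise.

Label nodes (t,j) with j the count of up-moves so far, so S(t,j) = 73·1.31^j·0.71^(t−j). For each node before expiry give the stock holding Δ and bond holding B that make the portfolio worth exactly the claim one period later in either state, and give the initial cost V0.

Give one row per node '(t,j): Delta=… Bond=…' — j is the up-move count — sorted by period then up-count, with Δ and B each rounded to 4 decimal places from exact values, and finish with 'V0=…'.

Risk-neutral probability p* = (R−d)/(u−d) = (1.21−0.71)/(1.31−0.71) = 0.8333.
Payoff layer (t=1): V(1,0)=0.0000, V(1,1)=10.0000
Node (0,0) S=73.0000: V=(p*·10.0000+(1−p*)·0.0000)/1.21=6.8871; Δ=(10.0000−0.0000)/(95.6300−51.8300)=0.2283; B=V−Δ·S=-9.7796
The time-0 hedge costs 6.8871, which is the no-arbitrage price.

(0,0): Delta=0.2283 Bond=-9.7796
V0=6.8871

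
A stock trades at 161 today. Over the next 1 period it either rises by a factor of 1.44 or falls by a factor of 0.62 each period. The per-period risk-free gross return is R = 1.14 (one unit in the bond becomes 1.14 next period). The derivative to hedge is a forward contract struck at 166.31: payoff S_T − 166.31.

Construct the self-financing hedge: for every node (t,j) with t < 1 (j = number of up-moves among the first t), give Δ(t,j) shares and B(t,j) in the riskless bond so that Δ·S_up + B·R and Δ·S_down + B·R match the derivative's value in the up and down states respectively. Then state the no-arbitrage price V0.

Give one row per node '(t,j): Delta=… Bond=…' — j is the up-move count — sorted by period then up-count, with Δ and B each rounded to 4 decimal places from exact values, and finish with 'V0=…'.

(0,0): Delta=1.0000 Bond=-145.8860
V0=15.1140

Risk-neutral probability p* = (R−d)/(u−d) = (1.14−0.62)/(1.44−0.62) = 0.6341.
Terminal values V(1,·): V(1,0)=-66.4900, V(1,1)=65.5300
  t=0,j=0: stock 161.0000 → up 231.8400 (V=65.5300), down 99.8200 (V=-66.4900). Price 15.1140; hedge Δ=1.0000, bond B=-145.8860.
Root portfolio cost Δ·161+B reproduces V0=15.1140.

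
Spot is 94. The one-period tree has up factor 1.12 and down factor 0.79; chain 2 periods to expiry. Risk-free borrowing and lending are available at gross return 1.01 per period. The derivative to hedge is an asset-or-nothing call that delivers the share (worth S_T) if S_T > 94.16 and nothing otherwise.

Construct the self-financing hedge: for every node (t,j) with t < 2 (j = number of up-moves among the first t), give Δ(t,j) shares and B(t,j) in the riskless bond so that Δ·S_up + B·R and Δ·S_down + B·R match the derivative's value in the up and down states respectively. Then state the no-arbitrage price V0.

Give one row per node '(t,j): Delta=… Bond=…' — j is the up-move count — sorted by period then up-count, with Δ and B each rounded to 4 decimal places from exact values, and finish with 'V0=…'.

Risk-neutral probability p* = (R−d)/(u−d) = (1.01−0.79)/(1.12−0.79) = 0.6667.
At expiry t=2: V(2,0)=0.0000, V(2,1)=0.0000, V(2,2)=117.9136
Node (1,0) S=74.2600: V=(p*·0.0000+(1−p*)·0.0000)/1.01=0.0000; Δ=(0.0000−0.0000)/(83.1712−58.6654)=0.0000; B=V−Δ·S=0.0000
Node (1,1) S=105.2800: V=(p*·117.9136+(1−p*)·0.0000)/1.01=77.8308; Δ=(117.9136−0.0000)/(117.9136−83.1712)=3.3939; B=V−Δ·S=-279.4832
Node (0,0) S=94.0000: V=(p*·77.8308+(1−p*)·0.0000)/1.01=51.3734; Δ=(77.8308−0.0000)/(105.2800−74.2600)=2.5091; B=V−Δ·S=-184.4773
Each (Δ,B) replicates both successor values, so the strategy is self-financing and V0 is arbitrage-free.

(0,0): Delta=2.5091 Bond=-184.4773
(1,0): Delta=0.0000 Bond=0.0000
(1,1): Delta=3.3939 Bond=-279.4832
V0=51.3734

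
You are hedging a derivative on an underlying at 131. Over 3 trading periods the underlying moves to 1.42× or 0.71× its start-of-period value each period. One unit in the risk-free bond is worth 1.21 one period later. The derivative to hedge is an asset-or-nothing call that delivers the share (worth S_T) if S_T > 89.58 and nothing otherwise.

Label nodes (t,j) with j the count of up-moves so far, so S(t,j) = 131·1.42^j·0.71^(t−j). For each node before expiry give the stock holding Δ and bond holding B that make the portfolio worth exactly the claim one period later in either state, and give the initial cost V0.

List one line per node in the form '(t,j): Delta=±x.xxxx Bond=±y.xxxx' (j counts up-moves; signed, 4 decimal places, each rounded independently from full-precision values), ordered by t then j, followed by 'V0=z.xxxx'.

Since d<R<u, set p* = (R−d)/(u−d) = 0.7042; price each node as the discounted p*-expectation of its children.
Terminal values V(3,·): V(3,0)=0.0000, V(3,1)=93.7727, V(3,2)=187.5454, V(3,3)=375.0907
Node (2,0) S=66.0371: V=(p*·93.7727+(1−p*)·0.0000)/1.21=54.5761; Δ=(93.7727−0.0000)/(93.7727−46.8863)=2.0000; B=V−Δ·S=-77.4981
Node (2,1) S=132.0742: V=(p*·187.5454+(1−p*)·93.7727)/1.21=132.0742; Δ=(187.5454−93.7727)/(187.5454−93.7727)=1.0000; B=V−Δ·S=0.0000
Node (2,2) S=264.1484: V=(p*·375.0907+(1−p*)·187.5454)/1.21=264.1484; Δ=(375.0907−187.5454)/(375.0907−187.5454)=1.0000; B=V−Δ·S=0.0000
Node (1,0) S=93.0100: V=(p*·132.0742+(1−p*)·54.5761)/1.21=90.2085; Δ=(132.0742−54.5761)/(132.0742−66.0371)=1.1736; B=V−Δ·S=-18.9438
Node (1,1) S=186.0200: V=(p*·264.1484+(1−p*)·132.0742)/1.21=186.0200; Δ=(264.1484−132.0742)/(264.1484−132.0742)=1.0000; B=V−Δ·S=0.0000
Node (0,0) S=131.0000: V=(p*·186.0200+(1−p*)·90.2085)/1.21=130.3152; Δ=(186.0200−90.2085)/(186.0200−93.0100)=1.0301; B=V−Δ·S=-4.6307
Root portfolio cost Δ·131+B reproduces V0=130.3152.

(0,0): Delta=1.0301 Bond=-4.6307
(1,0): Delta=1.1736 Bond=-18.9438
(1,1): Delta=1.0000 Bond=0.0000
(2,0): Delta=2.0000 Bond=-77.4981
(2,1): Delta=1.0000 Bond=0.0000
(2,2): Delta=1.0000 Bond=0.0000
V0=130.3152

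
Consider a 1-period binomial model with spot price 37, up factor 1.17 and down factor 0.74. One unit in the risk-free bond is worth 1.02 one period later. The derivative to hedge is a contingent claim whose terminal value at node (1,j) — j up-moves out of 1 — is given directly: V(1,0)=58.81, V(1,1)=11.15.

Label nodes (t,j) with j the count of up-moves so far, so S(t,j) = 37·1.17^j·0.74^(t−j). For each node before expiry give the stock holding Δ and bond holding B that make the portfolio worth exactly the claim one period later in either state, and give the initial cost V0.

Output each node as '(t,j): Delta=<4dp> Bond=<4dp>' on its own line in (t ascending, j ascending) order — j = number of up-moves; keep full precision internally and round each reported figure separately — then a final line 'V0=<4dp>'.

The replicating-portfolio and risk-neutral prices coincide; use p* = (1.02−0.74)/(1.17−0.74) = 0.6512 for the latter.
Terminal payoffs: V(1,0)=58.8100, V(1,1)=11.1500
  t=0,j=0: stock 37.0000 → up 43.2900 (V=11.1500), down 27.3800 (V=58.8100). Price 27.2310; hedge Δ=-2.9956, bond B=138.0682.
Root portfolio cost Δ·37+B reproduces V0=27.2310.

(0,0): Delta=-2.9956 Bond=138.0682
V0=27.2310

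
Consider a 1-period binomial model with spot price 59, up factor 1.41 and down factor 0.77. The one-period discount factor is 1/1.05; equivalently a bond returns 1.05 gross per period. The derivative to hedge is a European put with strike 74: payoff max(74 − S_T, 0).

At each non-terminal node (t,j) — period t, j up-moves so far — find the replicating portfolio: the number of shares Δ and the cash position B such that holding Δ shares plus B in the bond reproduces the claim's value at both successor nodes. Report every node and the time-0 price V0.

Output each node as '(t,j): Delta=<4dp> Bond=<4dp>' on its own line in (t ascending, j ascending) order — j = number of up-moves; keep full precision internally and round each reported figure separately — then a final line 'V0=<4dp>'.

Risk-neutral probability p* = (R−d)/(u−d) = (1.05−0.77)/(1.41−0.77) = 0.4375.
At expiry t=1: V(1,0)=28.5700, V(1,1)=0.0000
  t=0,j=0: stock 59.0000 → up 83.1900 (V=0.0000), down 45.4300 (V=28.5700). Price 15.3054; hedge Δ=-0.7566, bond B=59.9460.
Root portfolio cost Δ·59+B reproduces V0=15.3054.

(0,0): Delta=-0.7566 Bond=59.9460
V0=15.3054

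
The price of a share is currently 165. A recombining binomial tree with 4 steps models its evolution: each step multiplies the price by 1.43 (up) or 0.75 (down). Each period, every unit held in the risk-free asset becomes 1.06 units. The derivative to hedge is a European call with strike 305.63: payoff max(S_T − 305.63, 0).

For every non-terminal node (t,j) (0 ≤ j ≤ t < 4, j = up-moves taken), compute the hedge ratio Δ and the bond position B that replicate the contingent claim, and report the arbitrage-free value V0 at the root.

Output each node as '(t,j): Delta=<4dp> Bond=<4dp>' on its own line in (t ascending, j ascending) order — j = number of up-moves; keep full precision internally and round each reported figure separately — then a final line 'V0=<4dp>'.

The replicating-portfolio and risk-neutral prices coincide; use p* = (1.06−0.75)/(1.43−0.75) = 0.4559 for the latter.
Terminal payoffs: V(4,0)=0.0000, V(4,1)=0.0000, V(4,2)=0.0000, V(4,3)=56.2406, V(4,4)=384.3366
Node (3,0) S=69.6094: V=(p*·0.0000+(1−p*)·0.0000)/1.06=0.0000; Δ=(0.0000−0.0000)/(99.5414−52.2070)=0.0000; B=V−Δ·S=0.0000
Node (3,1) S=132.7219: V=(p*·0.0000+(1−p*)·0.0000)/1.06=0.0000; Δ=(0.0000−0.0000)/(189.7923−99.5414)=0.0000; B=V−Δ·S=0.0000
Node (3,2) S=253.0564: V=(p*·56.2406+(1−p*)·0.0000)/1.06=24.1878; Δ=(56.2406−0.0000)/(361.8706−189.7923)=0.3268; B=V−Δ·S=-58.5190
Node (3,3) S=482.4942: V=(p*·384.3366+(1−p*)·56.2406)/1.06=194.1640; Δ=(384.3366−56.2406)/(689.9666−361.8706)=1.0000; B=V−Δ·S=-288.3302
Node (2,0) S=92.8125: V=(p*·0.0000+(1−p*)·0.0000)/1.06=0.0000; Δ=(0.0000−0.0000)/(132.7219−69.6094)=0.0000; B=V−Δ·S=0.0000
Node (2,1) S=176.9625: V=(p*·24.1878+(1−p*)·0.0000)/1.06=10.4026; Δ=(24.1878−0.0000)/(253.0564−132.7219)=0.2010; B=V−Δ·S=-25.1677
Node (2,2) S=337.4085: V=(p*·194.1640+(1−p*)·24.1878)/1.06=95.9217; Δ=(194.1640−24.1878)/(482.4942−253.0564)=0.7408; B=V−Δ·S=-154.0432
Node (1,0) S=123.7500: V=(p*·10.4026+(1−p*)·0.0000)/1.06=4.4739; Δ=(10.4026−0.0000)/(176.9625−92.8125)=0.1236; B=V−Δ·S=-10.8241
Node (1,1) S=235.9500: V=(p*·95.9217+(1−p*)·10.4026)/1.06=46.5936; Δ=(95.9217−10.4026)/(337.4085−176.9625)=0.5330; B=V−Δ·S=-79.1696
Node (0,0) S=165.0000: V=(p*·46.5936+(1−p*)·4.4739)/1.06=22.3354; Δ=(46.5936−4.4739)/(235.9500−123.7500)=0.3754; B=V−Δ·S=-39.6053
Self-financing check: at every node Δ·S+B equals the discounted successor values.

(0,0): Delta=0.3754 Bond=-39.6053
(1,0): Delta=0.1236 Bond=-10.8241
(1,1): Delta=0.5330 Bond=-79.1696
(2,0): Delta=0.0000 Bond=0.0000
(2,1): Delta=0.2010 Bond=-25.1677
(2,2): Delta=0.7408 Bond=-154.0432
(3,0): Delta=0.0000 Bond=0.0000
(3,1): Delta=0.0000 Bond=0.0000
(3,2): Delta=0.3268 Bond=-58.5190
(3,3): Delta=1.0000 Bond=-288.3302
V0=22.3354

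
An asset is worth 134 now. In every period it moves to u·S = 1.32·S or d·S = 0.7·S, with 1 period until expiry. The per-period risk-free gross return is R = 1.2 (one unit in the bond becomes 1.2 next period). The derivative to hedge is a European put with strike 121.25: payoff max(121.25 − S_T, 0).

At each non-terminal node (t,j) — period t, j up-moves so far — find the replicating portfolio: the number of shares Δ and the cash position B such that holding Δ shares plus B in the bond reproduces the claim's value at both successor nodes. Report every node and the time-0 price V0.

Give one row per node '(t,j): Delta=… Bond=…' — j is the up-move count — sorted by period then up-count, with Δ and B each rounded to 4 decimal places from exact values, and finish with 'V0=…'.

(0,0): Delta=-0.3304 Bond=48.7016
V0=4.4274

Since d<R<u, set p* = (R−d)/(u−d) = 0.8065; price each node as the discounted p*-expectation of its children.
Terminal payoffs: V(1,0)=27.4500, V(1,1)=0.0000
Node (0,0) S=134.0000: V=(p*·0.0000+(1−p*)·27.4500)/1.2=4.4274; Δ=(0.0000−27.4500)/(176.8800−93.8000)=-0.3304; B=V−Δ·S=48.7016
The time-0 hedge costs 4.4274, which is the no-arbitrage price.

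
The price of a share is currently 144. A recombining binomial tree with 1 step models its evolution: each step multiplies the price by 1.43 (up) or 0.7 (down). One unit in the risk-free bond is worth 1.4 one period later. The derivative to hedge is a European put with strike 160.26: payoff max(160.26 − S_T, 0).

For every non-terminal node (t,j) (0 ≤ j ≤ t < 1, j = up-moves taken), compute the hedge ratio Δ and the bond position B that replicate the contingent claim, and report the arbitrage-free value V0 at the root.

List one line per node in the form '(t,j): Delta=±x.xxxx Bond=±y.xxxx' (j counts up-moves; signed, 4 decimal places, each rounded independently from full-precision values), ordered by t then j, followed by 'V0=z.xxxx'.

The replicating-portfolio and risk-neutral prices coincide; use p* = (1.4−0.7)/(1.43−0.7) = 0.9589 for the latter.
Terminal values V(1,·): V(1,0)=59.4600, V(1,1)=0.0000
  t=0,j=0: stock 144.0000 → up 205.9200 (V=0.0000), down 100.8000 (V=59.4600). Price 1.7454; hedge Δ=-0.5656, bond B=83.1975.
The time-0 hedge costs 1.7454, which is the no-arbitrage price.

(0,0): Delta=-0.5656 Bond=83.1975
V0=1.7454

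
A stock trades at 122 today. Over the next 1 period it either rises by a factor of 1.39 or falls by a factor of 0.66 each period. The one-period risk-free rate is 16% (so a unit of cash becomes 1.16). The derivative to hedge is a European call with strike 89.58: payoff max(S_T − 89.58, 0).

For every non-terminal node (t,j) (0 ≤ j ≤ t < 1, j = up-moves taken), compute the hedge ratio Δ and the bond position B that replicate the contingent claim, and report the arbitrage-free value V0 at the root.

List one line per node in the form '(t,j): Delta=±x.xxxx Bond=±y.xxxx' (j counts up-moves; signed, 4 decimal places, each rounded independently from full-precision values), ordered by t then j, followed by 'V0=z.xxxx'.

(0,0): Delta=0.8983 Bond=-62.3524
V0=47.2367

No-arbitrage ⇒ martingale measure with p* = (R−d)/(u−d) = 0.6849.
Payoff layer (t=1): V(1,0)=0.0000, V(1,1)=80.0000
(0,0): S=122.0000. Δ = (V_up−V_dn)/(S_up−S_dn) = (80.0000−0.0000)/(169.5800−80.5200) = 0.8983. V = [p*·80.0000 + (1−p*)·0.0000]/1.16 = 47.2367. B = V − Δ·S = -62.3524.
Each (Δ,B) replicates both successor values, so the strategy is self-financing and V0 is arbitrage-free.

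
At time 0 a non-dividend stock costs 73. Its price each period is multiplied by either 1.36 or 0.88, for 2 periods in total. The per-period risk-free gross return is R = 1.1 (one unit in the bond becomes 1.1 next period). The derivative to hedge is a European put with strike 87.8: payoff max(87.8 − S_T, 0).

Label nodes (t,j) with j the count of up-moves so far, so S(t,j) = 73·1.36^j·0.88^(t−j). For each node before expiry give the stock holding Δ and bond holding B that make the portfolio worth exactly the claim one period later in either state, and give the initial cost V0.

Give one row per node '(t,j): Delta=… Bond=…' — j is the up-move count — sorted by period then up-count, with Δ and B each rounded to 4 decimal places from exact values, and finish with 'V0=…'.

Since d<R<u, set p* = (R−d)/(u−d) = 0.4583; price each node as the discounted p*-expectation of its children.
Terminal values V(2,·): V(2,0)=31.2688, V(2,1)=0.4336, V(2,2)=0.0000
(1,0): S=64.2400. Δ = (V_up−V_dn)/(S_up−S_dn) = (0.4336−31.2688)/(87.3664−56.5312) = -1.0000. V = [p*·0.4336 + (1−p*)·31.2688]/1.1 = 15.5782. B = V − Δ·S = 79.8182.
(1,1): S=99.2800. Δ = (V_up−V_dn)/(S_up−S_dn) = (0.0000−0.4336)/(135.0208−87.3664) = -0.0091. V = [p*·0.0000 + (1−p*)·0.4336]/1.1 = 0.2135. B = V − Δ·S = 1.1168.
(0,0): S=73.0000. Δ = (V_up−V_dn)/(S_up−S_dn) = (0.2135−15.5782)/(99.2800−64.2400) = -0.4385. V = [p*·0.2135 + (1−p*)·15.5782]/1.1 = 7.7600. B = V − Δ·S = 39.7698.
The time-0 hedge costs 7.7600, which is the no-arbitrage price.

(0,0): Delta=-0.4385 Bond=39.7698
(1,0): Delta=-1.0000 Bond=79.8182
(1,1): Delta=-0.0091 Bond=1.1168
V0=7.7600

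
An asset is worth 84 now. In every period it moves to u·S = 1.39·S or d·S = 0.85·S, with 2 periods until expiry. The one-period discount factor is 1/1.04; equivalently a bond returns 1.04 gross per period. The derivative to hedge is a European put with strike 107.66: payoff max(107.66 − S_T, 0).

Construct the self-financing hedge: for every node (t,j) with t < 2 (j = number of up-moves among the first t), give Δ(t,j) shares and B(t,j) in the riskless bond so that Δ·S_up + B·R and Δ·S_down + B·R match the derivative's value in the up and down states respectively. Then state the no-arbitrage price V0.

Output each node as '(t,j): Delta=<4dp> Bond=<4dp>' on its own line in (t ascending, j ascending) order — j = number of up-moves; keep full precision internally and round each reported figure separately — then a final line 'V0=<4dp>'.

(0,0): Delta=-0.5925 Bond=71.5608
(1,0): Delta=-1.0000 Bond=103.5192
(1,1): Delta=-0.1334 Bond=20.8252
V0=21.7914

Since d<R<u, set p* = (R−d)/(u−d) = 0.3519; price each node as the discounted p*-expectation of its children.
Payoff layer (t=2): V(2,0)=46.9700, V(2,1)=8.4140, V(2,2)=0.0000
  t=1,j=0: stock 71.4000 → up 99.2460 (V=8.4140), down 60.6900 (V=46.9700). Price 32.1192; hedge Δ=-1.0000, bond B=103.5192.
  t=1,j=1: stock 116.7600 → up 162.2964 (V=0.0000), down 99.2460 (V=8.4140). Price 5.2438; hedge Δ=-0.1334, bond B=20.8252.
  t=0,j=0: stock 84.0000 → up 116.7600 (V=5.2438), down 71.4000 (V=32.1192). Price 21.7914; hedge Δ=-0.5925, bond B=71.5608.
Root portfolio cost Δ·84+B reproduces V0=21.7914.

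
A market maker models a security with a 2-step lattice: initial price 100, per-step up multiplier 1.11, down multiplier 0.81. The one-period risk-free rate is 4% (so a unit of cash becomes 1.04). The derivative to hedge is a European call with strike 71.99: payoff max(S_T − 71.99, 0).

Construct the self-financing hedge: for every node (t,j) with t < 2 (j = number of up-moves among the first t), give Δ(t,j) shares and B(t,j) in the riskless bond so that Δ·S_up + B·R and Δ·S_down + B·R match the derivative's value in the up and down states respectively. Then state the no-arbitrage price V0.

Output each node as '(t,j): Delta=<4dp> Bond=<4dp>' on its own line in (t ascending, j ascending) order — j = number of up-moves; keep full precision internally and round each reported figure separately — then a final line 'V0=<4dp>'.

Under the risk-neutral measure, an up-move has probability p* = (R−d)/(u−d) = 0.7667 and values discount at R = 1.04.
Terminal payoffs: V(2,0)=0.0000, V(2,1)=17.9200, V(2,2)=51.2200
  t=1,j=0: stock 81.0000 → up 89.9100 (V=17.9200), down 65.6100 (V=0.0000). Price 13.2103; hedge Δ=0.7374, bond B=-46.5231.
  t=1,j=1: stock 111.0000 → up 123.2100 (V=51.2200), down 89.9100 (V=17.9200). Price 41.7788; hedge Δ=1.0000, bond B=-69.2212.
  t=0,j=0: stock 100.0000 → up 111.0000 (V=41.7788), down 81.0000 (V=13.2103). Price 33.7623; hedge Δ=0.9523, bond B=-61.4663.
Root portfolio cost Δ·100+B reproduces V0=33.7623.

(0,0): Delta=0.9523 Bond=-61.4663
(1,0): Delta=0.7374 Bond=-46.5231
(1,1): Delta=1.0000 Bond=-69.2212
V0=33.7623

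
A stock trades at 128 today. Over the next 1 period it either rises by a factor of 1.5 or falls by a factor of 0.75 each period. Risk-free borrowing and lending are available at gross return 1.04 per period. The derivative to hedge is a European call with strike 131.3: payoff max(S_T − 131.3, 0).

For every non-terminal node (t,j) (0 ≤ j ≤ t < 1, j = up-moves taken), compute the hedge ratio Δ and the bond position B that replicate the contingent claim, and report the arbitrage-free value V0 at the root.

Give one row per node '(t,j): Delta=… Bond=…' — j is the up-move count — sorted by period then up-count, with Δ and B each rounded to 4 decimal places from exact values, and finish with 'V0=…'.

Under the risk-neutral measure, an up-move has probability p* = (R−d)/(u−d) = 0.3867 and values discount at R = 1.04.
Payoff layer (t=1): V(1,0)=0.0000, V(1,1)=60.7000
  t=0,j=0: stock 128.0000 → up 192.0000 (V=60.7000), down 96.0000 (V=0.0000). Price 22.5679; hedge Δ=0.6323, bond B=-58.3654.
Check: Δ(0,0)·S0 + B(0,0) = 22.5679 = V0.

(0,0): Delta=0.6323 Bond=-58.3654
V0=22.5679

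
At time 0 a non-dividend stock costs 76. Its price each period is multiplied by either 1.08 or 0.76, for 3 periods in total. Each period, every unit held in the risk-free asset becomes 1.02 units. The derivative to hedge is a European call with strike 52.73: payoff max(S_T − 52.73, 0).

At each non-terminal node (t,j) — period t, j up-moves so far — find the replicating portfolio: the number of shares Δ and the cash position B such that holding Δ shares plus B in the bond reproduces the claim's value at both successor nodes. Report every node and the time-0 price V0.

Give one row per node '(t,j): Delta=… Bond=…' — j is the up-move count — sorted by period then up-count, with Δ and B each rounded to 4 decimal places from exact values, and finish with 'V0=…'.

Under the risk-neutral measure, an up-move has probability p* = (R−d)/(u−d) = 0.8125 and values discount at R = 1.02.
Terminal values V(3,·): V(3,0)=0.0000, V(3,1)=0.0000, V(3,2)=14.6413, V(3,3)=43.0081
  t=2,j=0: stock 43.8976 → up 47.4094 (V=0.0000), down 33.3622 (V=0.0000). Price 0.0000; hedge Δ=0.0000, bond B=0.0000.
  t=2,j=1: stock 62.3808 → up 67.3713 (V=14.6413), down 47.4094 (V=0.0000). Price 11.6628; hedge Δ=0.7335, bond B=-34.0912.
  t=2,j=2: stock 88.6464 → up 95.7381 (V=43.0081), down 67.3713 (V=14.6413). Price 36.9503; hedge Δ=1.0000, bond B=-51.6961.
  t=1,j=0: stock 57.7600 → up 62.3808 (V=11.6628), down 43.8976 (V=0.0000). Price 9.2902; hedge Δ=0.6310, bond B=-27.1560.
  t=1,j=1: stock 82.0800 → up 88.6464 (V=36.9503), down 62.3808 (V=11.6628). Price 31.5774; hedge Δ=0.9628, bond B=-47.4462.
  t=0,j=0: stock 76.0000 → up 82.0800 (V=31.5774), down 57.7600 (V=9.2902). Price 26.8613; hedge Δ=0.9164, bond B=-42.7861.
Root portfolio cost Δ·76+B reproduces V0=26.8613.

(0,0): Delta=0.9164 Bond=-42.7861
(1,0): Delta=0.6310 Bond=-27.1560
(1,1): Delta=0.9628 Bond=-47.4462
(2,0): Delta=0.0000 Bond=0.0000
(2,1): Delta=0.7335 Bond=-34.0912
(2,2): Delta=1.0000 Bond=-51.6961
V0=26.8613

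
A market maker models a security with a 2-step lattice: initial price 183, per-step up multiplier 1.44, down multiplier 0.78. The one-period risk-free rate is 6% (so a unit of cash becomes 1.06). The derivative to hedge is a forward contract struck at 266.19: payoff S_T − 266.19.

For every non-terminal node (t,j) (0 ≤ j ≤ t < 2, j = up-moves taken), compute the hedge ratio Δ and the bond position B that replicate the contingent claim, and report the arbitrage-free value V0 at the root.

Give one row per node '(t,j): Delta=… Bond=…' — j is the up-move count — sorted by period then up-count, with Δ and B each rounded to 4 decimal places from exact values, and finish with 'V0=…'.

(0,0): Delta=1.0000 Bond=-236.9082
(1,0): Delta=1.0000 Bond=-251.1226
(1,1): Delta=1.0000 Bond=-251.1226
V0=-53.9082

Under the risk-neutral measure, an up-move has probability p* = (R−d)/(u−d) = 0.4242 and values discount at R = 1.06.
At expiry t=2: V(2,0)=-154.8528, V(2,1)=-60.6444, V(2,2)=113.2788
(1,0): S=142.7400. Δ = (V_up−V_dn)/(S_up−S_dn) = (-60.6444−-154.8528)/(205.5456−111.3372) = 1.0000. V = [p*·-60.6444 + (1−p*)·-154.8528]/1.06 = -108.3826. B = V − Δ·S = -251.1226.
(1,1): S=263.5200. Δ = (V_up−V_dn)/(S_up−S_dn) = (113.2788−-60.6444)/(379.4688−205.5456) = 1.0000. V = [p*·113.2788 + (1−p*)·-60.6444]/1.06 = 12.3974. B = V − Δ·S = -251.1226.
(0,0): S=183.0000. Δ = (V_up−V_dn)/(S_up−S_dn) = (12.3974−-108.3826)/(263.5200−142.7400) = 1.0000. V = [p*·12.3974 + (1−p*)·-108.3826]/1.06 = -53.9082. B = V − Δ·S = -236.9082.
Each (Δ,B) replicates both successor values, so the strategy is self-financing and V0 is arbitrage-free.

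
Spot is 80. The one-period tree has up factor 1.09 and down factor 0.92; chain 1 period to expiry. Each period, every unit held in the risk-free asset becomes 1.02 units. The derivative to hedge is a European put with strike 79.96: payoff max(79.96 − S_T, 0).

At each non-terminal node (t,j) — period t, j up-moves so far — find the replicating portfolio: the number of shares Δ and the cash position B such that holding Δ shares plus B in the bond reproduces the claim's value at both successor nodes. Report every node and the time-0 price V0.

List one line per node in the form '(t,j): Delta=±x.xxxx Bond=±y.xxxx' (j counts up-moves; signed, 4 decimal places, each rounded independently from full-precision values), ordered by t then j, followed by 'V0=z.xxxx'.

(0,0): Delta=-0.4676 Bond=39.9792
V0=2.5675

The replicating-portfolio and risk-neutral prices coincide; use p* = (1.02−0.92)/(1.09−0.92) = 0.5882 for the latter.
Terminal payoffs: V(1,0)=6.3600, V(1,1)=0.0000
(0,0): S=80.0000. Δ = (V_up−V_dn)/(S_up−S_dn) = (0.0000−6.3600)/(87.2000−73.6000) = -0.4676. V = [p*·0.0000 + (1−p*)·6.3600]/1.02 = 2.5675. B = V − Δ·S = 39.9792.
Each (Δ,B) replicates both successor values, so the strategy is self-financing and V0 is arbitrage-free.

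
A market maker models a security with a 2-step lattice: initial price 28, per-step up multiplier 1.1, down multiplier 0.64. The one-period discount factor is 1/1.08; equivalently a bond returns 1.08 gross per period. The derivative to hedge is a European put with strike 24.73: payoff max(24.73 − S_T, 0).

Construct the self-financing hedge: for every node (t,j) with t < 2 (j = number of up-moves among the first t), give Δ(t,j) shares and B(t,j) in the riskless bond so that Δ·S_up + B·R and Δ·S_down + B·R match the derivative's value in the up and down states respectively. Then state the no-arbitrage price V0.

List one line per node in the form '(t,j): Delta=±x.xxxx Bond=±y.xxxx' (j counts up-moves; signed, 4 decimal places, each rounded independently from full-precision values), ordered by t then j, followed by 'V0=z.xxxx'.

(0,0): Delta=-0.3708 Bond=10.7622
(1,0): Delta=-1.0000 Bond=22.8981
(1,1): Delta=-0.3542 Bond=11.1107
V0=0.3793

Since d<R<u, set p* = (R−d)/(u−d) = 0.9565; price each node as the discounted p*-expectation of its children.
Terminal payoffs: V(2,0)=13.2612, V(2,1)=5.0180, V(2,2)=0.0000
  t=1,j=0: stock 17.9200 → up 19.7120 (V=5.0180), down 11.4688 (V=13.2612). Price 4.9781; hedge Δ=-1.0000, bond B=22.8981.
  t=1,j=1: stock 30.8000 → up 33.8800 (V=0.0000), down 19.7120 (V=5.0180). Price 0.2020; hedge Δ=-0.3542, bond B=11.1107.
  t=0,j=0: stock 28.0000 → up 30.8000 (V=0.2020), down 17.9200 (V=4.9781). Price 0.3793; hedge Δ=-0.3708, bond B=10.7622.
Self-financing check: at every node Δ·S+B equals the discounted successor values.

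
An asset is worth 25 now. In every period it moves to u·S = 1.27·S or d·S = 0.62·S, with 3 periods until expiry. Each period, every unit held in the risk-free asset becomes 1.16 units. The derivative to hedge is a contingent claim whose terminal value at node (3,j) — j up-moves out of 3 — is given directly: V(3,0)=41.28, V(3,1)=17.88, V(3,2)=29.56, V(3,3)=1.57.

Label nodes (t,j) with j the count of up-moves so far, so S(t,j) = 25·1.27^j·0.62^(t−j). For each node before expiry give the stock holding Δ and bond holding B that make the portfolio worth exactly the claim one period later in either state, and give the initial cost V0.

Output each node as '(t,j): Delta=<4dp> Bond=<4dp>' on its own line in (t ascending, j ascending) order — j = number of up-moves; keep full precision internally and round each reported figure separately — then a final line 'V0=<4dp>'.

Since d<R<u, set p* = (R−d)/(u−d) = 0.8308; price each node as the discounted p*-expectation of its children.
Terminal values V(3,·): V(3,0)=41.2800, V(3,1)=17.8800, V(3,2)=29.5600, V(3,3)=1.5700
  t=2,j=0: stock 9.6100 → up 12.2047 (V=17.8800), down 5.9582 (V=41.2800). Price 18.8276; hedge Δ=-3.7461, bond B=54.8276.
  t=2,j=1: stock 19.6850 → up 24.9999 (V=29.5600), down 12.2047 (V=17.8800). Price 23.7788; hedge Δ=0.9128, bond B=5.8095.
  t=2,j=2: stock 40.3225 → up 51.2096 (V=1.5700), down 24.9999 (V=29.5600). Price 5.4369; hedge Δ=-1.0679, bond B=48.4984.
  t=1,j=0: stock 15.5000 → up 19.6850 (V=23.7788), down 9.6100 (V=18.8276). Price 19.7766; hedge Δ=0.4914, bond B=12.1594.
  t=1,j=1: stock 31.7500 → up 40.3225 (V=5.4369), down 19.6850 (V=23.7788). Price 7.3628; hedge Δ=-0.8888, bond B=35.5812.
  t=0,j=0: stock 25.0000 → up 31.7500 (V=7.3628), down 15.5000 (V=19.7766). Price 8.1583; hedge Δ=-0.7639, bond B=27.2564.
Check: Δ(0,0)·S0 + B(0,0) = 8.1583 = V0.

(0,0): Delta=-0.7639 Bond=27.2564
(1,0): Delta=0.4914 Bond=12.1594
(1,1): Delta=-0.8888 Bond=35.5812
(2,0): Delta=-3.7461 Bond=54.8276
(2,1): Delta=0.9128 Bond=5.8095
(2,2): Delta=-1.0679 Bond=48.4984
V0=8.1583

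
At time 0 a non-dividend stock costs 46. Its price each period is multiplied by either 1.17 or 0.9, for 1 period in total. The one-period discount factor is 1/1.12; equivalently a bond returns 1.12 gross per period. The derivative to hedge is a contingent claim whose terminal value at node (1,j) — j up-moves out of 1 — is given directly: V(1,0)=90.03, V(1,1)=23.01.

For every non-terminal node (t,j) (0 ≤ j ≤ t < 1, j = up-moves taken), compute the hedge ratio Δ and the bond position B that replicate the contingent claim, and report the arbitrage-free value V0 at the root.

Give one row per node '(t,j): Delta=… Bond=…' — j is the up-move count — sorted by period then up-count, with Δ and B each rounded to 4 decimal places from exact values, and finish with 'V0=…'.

Risk-neutral probability p* = (R−d)/(u−d) = (1.12−0.9)/(1.17−0.9) = 0.8148.
Terminal values V(1,·): V(1,0)=90.0300, V(1,1)=23.0100
  t=0,j=0: stock 46.0000 → up 53.8200 (V=23.0100), down 41.4000 (V=90.0300). Price 31.6260; hedge Δ=-5.3961, bond B=279.8482.
Root portfolio cost Δ·46+B reproduces V0=31.6260.

(0,0): Delta=-5.3961 Bond=279.8482
V0=31.6260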